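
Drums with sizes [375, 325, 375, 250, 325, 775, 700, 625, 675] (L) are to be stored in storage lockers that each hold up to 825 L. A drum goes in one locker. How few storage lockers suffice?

Total = 775 + 700 + 675 + 625 + 375 + 375 + 325 + 325 + 250 = 4425 L.
Lower bound: ⌈4425/825⌉ = 6 storage lockers.
A packing using 7 storage lockers:
  locker 1: 775 = 775
  locker 2: 700 = 700
  locker 3: 675 = 675
  locker 4: 625 = 625
  locker 5: 375 + 375 = 750
  locker 6: 325 + 325 = 650
  locker 7: 250 = 250
No arrangement into 6 storage lockers stays within capacity, so 7 is optimal.

7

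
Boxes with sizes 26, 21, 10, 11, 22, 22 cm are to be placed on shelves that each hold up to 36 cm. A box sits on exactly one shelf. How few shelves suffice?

4

Total = 26 + 22 + 22 + 21 + 11 + 10 = 112 cm.
Lower bound: ⌈112/36⌉ = 4 shelves.
A packing using 4 shelves:
  shelf 1: 26 + 10 = 36
  shelf 2: 22 + 11 = 33
  shelf 3: 22 = 22
  shelf 4: 21 = 21
This matches the lower bound, so 4 is optimal.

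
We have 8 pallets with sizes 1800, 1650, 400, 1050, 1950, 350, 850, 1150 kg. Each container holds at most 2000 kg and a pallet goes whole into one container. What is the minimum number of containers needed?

5

Total = 1950 + 1800 + 1650 + 1150 + 1050 + 850 + 400 + 350 = 9200 kg.
Lower bound: ⌈9200/2000⌉ = 5 containers.
A packing using 5 containers:
  container 1: 1950 = 1950
  container 2: 1800 = 1800
  container 3: 1650 + 350 = 2000
  container 4: 1150 + 850 = 2000
  container 5: 1050 + 400 = 1450
This matches the lower bound, so 5 is optimal.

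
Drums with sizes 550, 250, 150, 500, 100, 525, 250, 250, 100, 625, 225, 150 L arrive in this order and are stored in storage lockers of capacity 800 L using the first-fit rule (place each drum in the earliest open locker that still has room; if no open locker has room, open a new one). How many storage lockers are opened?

5

  550 → locker 1 (new)  [load 550/800]
  250 → locker 1  [load 800/800]
  150 → locker 2 (new)  [load 150/800]
  500 → locker 2  [load 650/800]
  100 → locker 2  [load 750/800]
  525 → locker 3 (new)  [load 525/800]
  250 → locker 3  [load 775/800]
  250 → locker 4 (new)  [load 250/800]
  100 → locker 4  [load 350/800]
  625 → locker 5 (new)  [load 625/800]
  225 → locker 4  [load 575/800]
  150 → locker 4  [load 725/800]
5 storage lockers opened.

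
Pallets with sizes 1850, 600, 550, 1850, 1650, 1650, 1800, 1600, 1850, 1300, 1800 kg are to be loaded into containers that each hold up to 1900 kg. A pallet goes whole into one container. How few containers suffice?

10

Total = 1850 + 1850 + 1850 + 1800 + 1800 + 1650 + 1650 + 1600 + 1300 + 600 + 550 = 16500 kg.
Lower bound: ⌈16500/1900⌉ = 9 containers.
A packing using 10 containers:
  container 1: 1850 = 1850
  container 2: 1850 = 1850
  container 3: 1850 = 1850
  container 4: 1800 = 1800
  container 5: 1800 = 1800
  container 6: 1650 = 1650
  container 7: 1650 = 1650
  container 8: 1600 = 1600
  container 9: 1300 + 600 = 1900
  container 10: 550 = 550
No arrangement into 9 containers stays within capacity, so 10 is optimal.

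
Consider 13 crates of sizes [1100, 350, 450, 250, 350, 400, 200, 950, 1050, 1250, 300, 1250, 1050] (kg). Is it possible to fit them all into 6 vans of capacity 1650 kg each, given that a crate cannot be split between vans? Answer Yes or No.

Yes

A valid assignment using 6 vans:
  van 1: 1250 + 400 = 1650
  van 2: 1250 + 350 = 1600
  van 3: 1100 + 450 = 1550
  van 4: 1050 + 350 + 250 = 1650
  van 5: 1050 + 300 + 200 = 1550
  van 6: 950 = 950
Every load is within 1650 kg, so 6 vans suffice.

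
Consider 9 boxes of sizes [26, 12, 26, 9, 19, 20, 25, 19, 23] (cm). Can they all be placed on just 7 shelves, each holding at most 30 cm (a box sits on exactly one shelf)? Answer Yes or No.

No

Total = 179 cm; ⌈179/30⌉ = 6.
7 boxes each exceed half the capacity and cannot share a shelf, forcing at least 7 shelves.
The bound of 7 does not rule out 7, but exhaustive search shows no assignment into 7 shelves of capacity 30 cm exists — the minimum is 8.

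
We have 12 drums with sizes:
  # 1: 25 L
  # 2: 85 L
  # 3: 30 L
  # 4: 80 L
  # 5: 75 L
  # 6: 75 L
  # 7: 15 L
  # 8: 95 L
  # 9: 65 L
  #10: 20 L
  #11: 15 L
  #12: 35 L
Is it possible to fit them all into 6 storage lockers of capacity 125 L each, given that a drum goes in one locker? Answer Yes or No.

A valid assignment using 6 storage lockers:
  locker 1: 95 + 30 = 125
  locker 2: 85 + 35 = 120
  locker 3: 80 + 25 + 20 = 125
  locker 4: 75 + 15 + 15 = 105
  locker 5: 75 = 75
  locker 6: 65 = 65
Every load is within 125 L, so 6 storage lockers suffice.

Yes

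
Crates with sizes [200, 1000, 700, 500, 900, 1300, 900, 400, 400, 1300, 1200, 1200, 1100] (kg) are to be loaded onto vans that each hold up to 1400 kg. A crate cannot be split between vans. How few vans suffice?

9

Total = 1300 + 1300 + 1200 + 1200 + 1100 + 1000 + 900 + 900 + 700 + 500 + 400 + 400 + 200 = 11100 kg.
Lower bound: ⌈11100/1400⌉ = 8 vans.
A packing using 9 vans:
  van 1: 1300 = 1300
  van 2: 1300 = 1300
  van 3: 1200 + 200 = 1400
  van 4: 1200 = 1200
  van 5: 1100 = 1100
  van 6: 1000 + 400 = 1400
  van 7: 900 + 500 = 1400
  van 8: 900 + 400 = 1300
  van 9: 700 = 700
No arrangement into 8 vans stays within capacity, so 9 is optimal.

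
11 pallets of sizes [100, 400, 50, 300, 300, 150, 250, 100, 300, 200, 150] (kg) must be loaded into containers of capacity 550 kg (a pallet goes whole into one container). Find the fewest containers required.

Total = 400 + 300 + 300 + 300 + 250 + 200 + 150 + 150 + 100 + 100 + 50 = 2300 kg.
Lower bound: ⌈2300/550⌉ = 5 containers.
A packing using 5 containers:
  container 1: 400 + 150 = 550
  container 2: 300 + 250 = 550
  container 3: 300 + 200 + 50 = 550
  container 4: 300 + 150 + 100 = 550
  container 5: 100 = 100
This matches the lower bound, so 5 is optimal.

5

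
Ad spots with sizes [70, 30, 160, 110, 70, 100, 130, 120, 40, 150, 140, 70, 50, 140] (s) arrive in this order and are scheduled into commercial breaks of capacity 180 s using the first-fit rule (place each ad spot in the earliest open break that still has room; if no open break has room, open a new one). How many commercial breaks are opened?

9

  70 → break 1 (new)  [load 70/180]
  30 → break 1  [load 100/180]
  160 → break 2 (new)  [load 160/180]
  110 → break 3 (new)  [load 110/180]
  70 → break 1  [load 170/180]
  100 → break 4 (new)  [load 100/180]
  130 → break 5 (new)  [load 130/180]
  120 → break 6 (new)  [load 120/180]
  40 → break 3  [load 150/180]
  150 → break 7 (new)  [load 150/180]
  140 → break 8 (new)  [load 140/180]
  70 → break 4  [load 170/180]
  50 → break 5  [load 180/180]
  140 → break 9 (new)  [load 140/180]
9 commercial breaks opened.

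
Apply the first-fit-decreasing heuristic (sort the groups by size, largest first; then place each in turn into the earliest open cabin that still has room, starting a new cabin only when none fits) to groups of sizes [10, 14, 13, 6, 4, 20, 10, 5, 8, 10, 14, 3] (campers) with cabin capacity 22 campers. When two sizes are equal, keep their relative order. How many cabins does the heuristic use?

6

Sorted descending: 20, 14, 14, 13, 10, 10, 10, 8, 6, 5, 4, 3.
  20 → cabin 1 (new)  [load 20/22]
  14 → cabin 2 (new)  [load 14/22]
  14 → cabin 3 (new)  [load 14/22]
  13 → cabin 4 (new)  [load 13/22]
  10 → cabin 5 (new)  [load 10/22]
  10 → cabin 5  [load 20/22]
  10 → cabin 6 (new)  [load 10/22]
  8 → cabin 2  [load 22/22]
  6 → cabin 3  [load 20/22]
  5 → cabin 4  [load 18/22]
  4 → cabin 4  [load 22/22]
  3 → cabin 6  [load 13/22]
6 cabins opened.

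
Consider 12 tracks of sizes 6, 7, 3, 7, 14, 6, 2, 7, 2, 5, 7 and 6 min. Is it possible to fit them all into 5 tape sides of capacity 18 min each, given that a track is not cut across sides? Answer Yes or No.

A valid assignment using 5 tape sides:
  side 1: 14 + 3 = 17
  side 2: 7 + 7 + 2 + 2 = 18
  side 3: 7 + 7 = 14
  side 4: 6 + 6 + 6 = 18
  side 5: 5 = 5
Every load is within 18 min, so 5 tape sides suffice.

Yes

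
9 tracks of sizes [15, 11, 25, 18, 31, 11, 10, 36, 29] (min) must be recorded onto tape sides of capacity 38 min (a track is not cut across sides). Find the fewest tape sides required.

6

Total = 36 + 31 + 29 + 25 + 18 + 15 + 11 + 11 + 10 = 186 min.
Lower bound: ⌈186/38⌉ = 5 tape sides.
A packing using 6 tape sides:
  side 1: 36 = 36
  side 2: 31 = 31
  side 3: 29 = 29
  side 4: 25 + 11 = 36
  side 5: 18 + 15 = 33
  side 6: 11 + 10 = 21
No arrangement into 5 tape sides stays within capacity, so 6 is optimal.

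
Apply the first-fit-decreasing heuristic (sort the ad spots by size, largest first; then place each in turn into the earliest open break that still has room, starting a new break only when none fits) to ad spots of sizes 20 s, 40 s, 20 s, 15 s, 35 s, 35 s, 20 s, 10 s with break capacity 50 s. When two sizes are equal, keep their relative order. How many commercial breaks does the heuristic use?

Sorted descending: 40, 35, 35, 20, 20, 20, 15, 10.
  40 → break 1 (new)  [load 40/50]
  35 → break 2 (new)  [load 35/50]
  35 → break 3 (new)  [load 35/50]
  20 → break 4 (new)  [load 20/50]
  20 → break 4  [load 40/50]
  20 → break 5 (new)  [load 20/50]
  15 → break 2  [load 50/50]
  10 → break 1  [load 50/50]
5 commercial breaks opened.

5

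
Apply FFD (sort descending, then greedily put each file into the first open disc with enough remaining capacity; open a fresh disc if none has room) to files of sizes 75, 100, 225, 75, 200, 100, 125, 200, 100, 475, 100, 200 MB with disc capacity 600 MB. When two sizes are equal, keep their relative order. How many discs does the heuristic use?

Sorted descending: 475, 225, 200, 200, 200, 125, 100, 100, 100, 100, 75, 75.
  475 → disc 1 (new)  [load 475/600]
  225 → disc 2 (new)  [load 225/600]
  200 → disc 2  [load 425/600]
  200 → disc 3 (new)  [load 200/600]
  200 → disc 3  [load 400/600]
  125 → disc 1  [load 600/600]
  100 → disc 2  [load 525/600]
  100 → disc 3  [load 500/600]
  100 → disc 3  [load 600/600]
  100 → disc 4 (new)  [load 100/600]
  75 → disc 2  [load 600/600]
  75 → disc 4  [load 175/600]
4 discs opened.

4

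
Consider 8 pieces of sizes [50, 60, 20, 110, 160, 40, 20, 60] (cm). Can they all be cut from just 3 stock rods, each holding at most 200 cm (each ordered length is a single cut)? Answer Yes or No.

Yes

A valid assignment using 3 stock rods:
  stock rod 1: 160 + 40 = 200
  stock rod 2: 110 + 60 + 20 = 190
  stock rod 3: 60 + 50 + 20 = 130
Every load is within 200 cm, so 3 stock rods suffice.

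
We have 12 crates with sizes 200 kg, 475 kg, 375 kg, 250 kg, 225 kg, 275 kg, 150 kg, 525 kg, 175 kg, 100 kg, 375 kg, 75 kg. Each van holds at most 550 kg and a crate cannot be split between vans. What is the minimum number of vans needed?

Total = 525 + 475 + 375 + 375 + 275 + 250 + 225 + 200 + 175 + 150 + 100 + 75 = 3200 kg.
Lower bound: ⌈3200/550⌉ = 6 vans.
A packing using 6 vans:
  van 1: 525 = 525
  van 2: 475 + 75 = 550
  van 3: 375 + 175 = 550
  van 4: 375 + 150 = 525
  van 5: 275 + 250 = 525
  van 6: 225 + 200 + 100 = 525
This matches the lower bound, so 6 is optimal.

6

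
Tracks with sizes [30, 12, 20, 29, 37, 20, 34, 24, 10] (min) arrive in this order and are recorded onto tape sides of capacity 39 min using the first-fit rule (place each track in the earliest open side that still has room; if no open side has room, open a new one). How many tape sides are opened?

7

  30 → side 1 (new)  [load 30/39]
  12 → side 2 (new)  [load 12/39]
  20 → side 2  [load 32/39]
  29 → side 3 (new)  [load 29/39]
  37 → side 4 (new)  [load 37/39]
  20 → side 5 (new)  [load 20/39]
  34 → side 6 (new)  [load 34/39]
  24 → side 7 (new)  [load 24/39]
  10 → side 3  [load 39/39]
7 tape sides opened.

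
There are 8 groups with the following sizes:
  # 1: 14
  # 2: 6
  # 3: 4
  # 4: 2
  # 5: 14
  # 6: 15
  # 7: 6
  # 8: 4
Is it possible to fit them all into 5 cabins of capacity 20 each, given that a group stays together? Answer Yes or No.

A valid assignment using 4 cabins:
  cabin 1: 15 + 4 = 19
  cabin 2: 14 + 6 = 20
  cabin 3: 14 + 6 = 20
  cabin 4: 4 + 2 = 6
That uses only 4 ≤ 5, so 5 cabins are enough.

Yes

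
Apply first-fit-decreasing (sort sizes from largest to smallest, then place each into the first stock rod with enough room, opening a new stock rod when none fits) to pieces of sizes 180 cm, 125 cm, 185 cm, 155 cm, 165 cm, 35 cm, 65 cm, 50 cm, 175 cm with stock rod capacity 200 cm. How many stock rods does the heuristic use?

Sorted descending: 185, 180, 175, 165, 155, 125, 65, 50, 35.
  185 → stock rod 1 (new)  [load 185/200]
  180 → stock rod 2 (new)  [load 180/200]
  175 → stock rod 3 (new)  [load 175/200]
  165 → stock rod 4 (new)  [load 165/200]
  155 → stock rod 5 (new)  [load 155/200]
  125 → stock rod 6 (new)  [load 125/200]
  65 → stock rod 6  [load 190/200]
  50 → stock rod 7 (new)  [load 50/200]
  35 → stock rod 4  [load 200/200]
7 stock rods opened.

7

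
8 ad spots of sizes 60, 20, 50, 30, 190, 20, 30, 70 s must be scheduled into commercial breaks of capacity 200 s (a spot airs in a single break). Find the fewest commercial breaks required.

3

Total = 190 + 70 + 60 + 50 + 30 + 30 + 20 + 20 = 470 s.
Lower bound: ⌈470/200⌉ = 3 commercial breaks.
A packing using 3 commercial breaks:
  break 1: 190 = 190
  break 2: 70 + 60 + 50 + 20 = 200
  break 3: 30 + 30 + 20 = 80
This matches the lower bound, so 3 is optimal.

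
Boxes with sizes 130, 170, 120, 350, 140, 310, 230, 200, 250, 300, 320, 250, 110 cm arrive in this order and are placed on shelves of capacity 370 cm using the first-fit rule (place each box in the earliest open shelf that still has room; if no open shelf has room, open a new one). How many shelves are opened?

10

  130 → shelf 1 (new)  [load 130/370]
  170 → shelf 1  [load 300/370]
  120 → shelf 2 (new)  [load 120/370]
  350 → shelf 3 (new)  [load 350/370]
  140 → shelf 2  [load 260/370]
  310 → shelf 4 (new)  [load 310/370]
  230 → shelf 5 (new)  [load 230/370]
  200 → shelf 6 (new)  [load 200/370]
  250 → shelf 7 (new)  [load 250/370]
  300 → shelf 8 (new)  [load 300/370]
  320 → shelf 9 (new)  [load 320/370]
  250 → shelf 10 (new)  [load 250/370]
  110 → shelf 2  [load 370/370]
10 shelves opened.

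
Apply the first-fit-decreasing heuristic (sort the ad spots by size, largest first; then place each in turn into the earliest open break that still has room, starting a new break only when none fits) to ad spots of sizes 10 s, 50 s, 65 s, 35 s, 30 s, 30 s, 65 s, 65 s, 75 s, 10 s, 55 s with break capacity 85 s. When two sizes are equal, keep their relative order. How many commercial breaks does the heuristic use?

Sorted descending: 75, 65, 65, 65, 55, 50, 35, 30, 30, 10, 10.
  75 → break 1 (new)  [load 75/85]
  65 → break 2 (new)  [load 65/85]
  65 → break 3 (new)  [load 65/85]
  65 → break 4 (new)  [load 65/85]
  55 → break 5 (new)  [load 55/85]
  50 → break 6 (new)  [load 50/85]
  35 → break 6  [load 85/85]
  30 → break 5  [load 85/85]
  30 → break 7 (new)  [load 30/85]
  10 → break 1  [load 85/85]
  10 → break 2  [load 75/85]
7 commercial breaks opened.

7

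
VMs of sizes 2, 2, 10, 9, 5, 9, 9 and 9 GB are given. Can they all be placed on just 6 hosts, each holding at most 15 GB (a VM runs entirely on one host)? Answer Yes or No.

Yes

A valid assignment using 5 hosts:
  host 1: 10 + 5 = 15
  host 2: 9 + 2 + 2 = 13
  host 3: 9 = 9
  host 4: 9 = 9
  host 5: 9 = 9
That uses only 5 ≤ 6, so 6 hosts are enough.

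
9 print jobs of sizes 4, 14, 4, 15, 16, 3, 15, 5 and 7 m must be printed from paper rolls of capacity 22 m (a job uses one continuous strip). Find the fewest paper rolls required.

4

Total = 16 + 15 + 15 + 14 + 7 + 5 + 4 + 4 + 3 = 83 m.
Lower bound: ⌈83/22⌉ = 4 paper rolls.
A packing using 4 paper rolls:
  roll 1: 16 + 5 = 21
  roll 2: 15 + 7 = 22
  roll 3: 15 + 4 + 3 = 22
  roll 4: 14 + 4 = 18
This matches the lower bound, so 4 is optimal.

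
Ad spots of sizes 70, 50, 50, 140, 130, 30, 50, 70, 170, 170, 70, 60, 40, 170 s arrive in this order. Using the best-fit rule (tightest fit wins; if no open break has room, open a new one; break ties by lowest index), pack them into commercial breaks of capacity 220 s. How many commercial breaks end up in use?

  70 → break 1 (new)  [load 70/220]
  50 → break 1  [load 120/220]
  50 → break 1  [load 170/220]
  140 → break 2 (new)  [load 140/220]
  130 → break 3 (new)  [load 130/220]
  30 → break 1  [load 200/220]
  50 → break 2  [load 190/220]
  70 → break 3  [load 200/220]
  170 → break 4 (new)  [load 170/220]
  170 → break 5 (new)  [load 170/220]
  70 → break 6 (new)  [load 70/220]
  60 → break 6  [load 130/220]
  40 → break 4  [load 210/220]
  170 → break 7 (new)  [load 170/220]
7 commercial breaks opened.

7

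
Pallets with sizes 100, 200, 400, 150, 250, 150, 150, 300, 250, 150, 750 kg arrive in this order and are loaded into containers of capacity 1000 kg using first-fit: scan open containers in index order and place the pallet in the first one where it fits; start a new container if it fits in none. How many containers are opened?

3

  100 → container 1 (new)  [load 100/1000]
  200 → container 1  [load 300/1000]
  400 → container 1  [load 700/1000]
  150 → container 1  [load 850/1000]
  250 → container 2 (new)  [load 250/1000]
  150 → container 1  [load 1000/1000]
  150 → container 2  [load 400/1000]
  300 → container 2  [load 700/1000]
  250 → container 2  [load 950/1000]
  150 → container 3 (new)  [load 150/1000]
  750 → container 3  [load 900/1000]
3 containers opened.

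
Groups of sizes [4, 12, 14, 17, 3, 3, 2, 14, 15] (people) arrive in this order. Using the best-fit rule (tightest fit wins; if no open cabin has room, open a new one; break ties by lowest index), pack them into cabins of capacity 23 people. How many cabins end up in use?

  4 → cabin 1 (new)  [load 4/23]
  12 → cabin 1  [load 16/23]
  14 → cabin 2 (new)  [load 14/23]
  17 → cabin 3 (new)  [load 17/23]
  3 → cabin 3  [load 20/23]
  3 → cabin 3  [load 23/23]
  2 → cabin 1  [load 18/23]
  14 → cabin 4 (new)  [load 14/23]
  15 → cabin 5 (new)  [load 15/23]
5 cabins opened.

5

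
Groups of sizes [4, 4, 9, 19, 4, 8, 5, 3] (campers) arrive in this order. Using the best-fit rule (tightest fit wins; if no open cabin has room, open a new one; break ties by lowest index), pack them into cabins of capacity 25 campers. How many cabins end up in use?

3

  4 → cabin 1 (new)  [load 4/25]
  4 → cabin 1  [load 8/25]
  9 → cabin 1  [load 17/25]
  19 → cabin 2 (new)  [load 19/25]
  4 → cabin 2  [load 23/25]
  8 → cabin 1  [load 25/25]
  5 → cabin 3 (new)  [load 5/25]
  3 → cabin 3  [load 8/25]
3 cabins opened.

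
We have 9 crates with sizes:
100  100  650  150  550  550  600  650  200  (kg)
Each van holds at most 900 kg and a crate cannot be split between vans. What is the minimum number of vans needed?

5

Total = 650 + 650 + 600 + 550 + 550 + 200 + 150 + 100 + 100 = 3550 kg.
Lower bound: ⌈3550/900⌉ = 4 vans.
Also, 5 crates each exceed 450 kg, and no two of those can share a van, so at least 5 vans are needed.
A packing using 5 vans:
  van 1: 650 + 200 = 850
  van 2: 650 + 150 + 100 = 900
  van 3: 600 + 100 = 700
  van 4: 550 = 550
  van 5: 550 = 550
This matches the lower bound, so 5 is optimal.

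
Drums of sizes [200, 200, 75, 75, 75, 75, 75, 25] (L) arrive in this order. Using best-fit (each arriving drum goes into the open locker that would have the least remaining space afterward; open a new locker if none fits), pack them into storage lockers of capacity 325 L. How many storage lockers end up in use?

  200 → locker 1 (new)  [load 200/325]
  200 → locker 2 (new)  [load 200/325]
  75 → locker 1  [load 275/325]
  75 → locker 2  [load 275/325]
  75 → locker 3 (new)  [load 75/325]
  75 → locker 3  [load 150/325]
  75 → locker 3  [load 225/325]
  25 → locker 1  [load 300/325]
3 storage lockers opened.

3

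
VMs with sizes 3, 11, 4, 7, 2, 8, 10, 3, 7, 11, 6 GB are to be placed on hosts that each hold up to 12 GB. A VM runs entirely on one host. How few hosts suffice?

7

Total = 11 + 11 + 10 + 8 + 7 + 7 + 6 + 4 + 3 + 3 + 2 = 72 GB.
Lower bound: ⌈72/12⌉ = 6 hosts.
A packing using 7 hosts:
  host 1: 11 = 11
  host 2: 11 = 11
  host 3: 10 + 2 = 12
  host 4: 8 + 4 = 12
  host 5: 7 + 3 = 10
  host 6: 7 + 3 = 10
  host 7: 6 = 6
No arrangement into 6 hosts stays within capacity, so 7 is optimal.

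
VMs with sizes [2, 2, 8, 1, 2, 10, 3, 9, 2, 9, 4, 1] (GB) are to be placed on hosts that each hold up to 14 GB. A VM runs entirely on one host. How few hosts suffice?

4

Total = 10 + 9 + 9 + 8 + 4 + 3 + 2 + 2 + 2 + 2 + 1 + 1 = 53 GB.
Lower bound: ⌈53/14⌉ = 4 hosts.
A packing using 4 hosts:
  host 1: 10 + 4 = 14
  host 2: 9 + 3 + 2 = 14
  host 3: 9 + 2 + 2 + 1 = 14
  host 4: 8 + 2 + 1 = 11
This matches the lower bound, so 4 is optimal.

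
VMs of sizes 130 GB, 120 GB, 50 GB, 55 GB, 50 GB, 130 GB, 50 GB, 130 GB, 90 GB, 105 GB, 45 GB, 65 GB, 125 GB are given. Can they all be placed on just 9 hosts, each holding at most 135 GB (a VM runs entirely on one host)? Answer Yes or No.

Total = 1145 GB; ⌈1145/135⌉ = 9.
The bound of 9 does not rule out 9, but exhaustive search shows no assignment into 9 hosts of capacity 135 GB exists — the minimum is 10.

No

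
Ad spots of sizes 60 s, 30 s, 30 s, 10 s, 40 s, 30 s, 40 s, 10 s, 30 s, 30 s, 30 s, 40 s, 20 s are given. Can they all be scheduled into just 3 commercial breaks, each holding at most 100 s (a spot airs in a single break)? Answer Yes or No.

Total = 400 s; ⌈400/100⌉ = 4.
At least 4 commercial breaks are required, but only 3 are allowed.

No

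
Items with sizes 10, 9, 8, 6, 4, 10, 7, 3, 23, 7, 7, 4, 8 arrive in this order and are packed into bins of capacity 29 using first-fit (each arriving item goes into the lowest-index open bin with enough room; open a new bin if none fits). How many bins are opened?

4

  10 → bin 1 (new)  [load 10/29]
  9 → bin 1  [load 19/29]
  8 → bin 1  [load 27/29]
  6 → bin 2 (new)  [load 6/29]
  4 → bin 2  [load 10/29]
  10 → bin 2  [load 20/29]
  7 → bin 2  [load 27/29]
  3 → bin 3 (new)  [load 3/29]
  23 → bin 3  [load 26/29]
  7 → bin 4 (new)  [load 7/29]
  7 → bin 4  [load 14/29]
  4 → bin 4  [load 18/29]
  8 → bin 4  [load 26/29]
4 bins opened.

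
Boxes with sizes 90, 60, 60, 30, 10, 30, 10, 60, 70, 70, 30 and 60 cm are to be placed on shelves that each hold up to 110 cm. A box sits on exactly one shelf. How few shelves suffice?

7

Total = 90 + 70 + 70 + 60 + 60 + 60 + 60 + 30 + 30 + 30 + 10 + 10 = 580 cm.
Lower bound: ⌈580/110⌉ = 6 shelves.
Also, 7 boxes each exceed 55 cm, and no two of those can share a shelf, so at least 7 shelves are needed.
A packing using 7 shelves:
  shelf 1: 90 + 10 + 10 = 110
  shelf 2: 70 + 30 = 100
  shelf 3: 70 + 30 = 100
  shelf 4: 60 + 30 = 90
  shelf 5: 60 = 60
  shelf 6: 60 = 60
  shelf 7: 60 = 60
This matches the lower bound, so 7 is optimal.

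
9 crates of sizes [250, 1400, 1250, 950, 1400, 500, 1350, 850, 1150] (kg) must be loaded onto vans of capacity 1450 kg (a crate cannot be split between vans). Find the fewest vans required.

Total = 1400 + 1400 + 1350 + 1250 + 1150 + 950 + 850 + 500 + 250 = 9100 kg.
Lower bound: ⌈9100/1450⌉ = 7 vans.
A packing using 7 vans:
  van 1: 1400 = 1400
  van 2: 1400 = 1400
  van 3: 1350 = 1350
  van 4: 1250 = 1250
  van 5: 1150 + 250 = 1400
  van 6: 950 + 500 = 1450
  van 7: 850 = 850
This matches the lower bound, so 7 is optimal.

7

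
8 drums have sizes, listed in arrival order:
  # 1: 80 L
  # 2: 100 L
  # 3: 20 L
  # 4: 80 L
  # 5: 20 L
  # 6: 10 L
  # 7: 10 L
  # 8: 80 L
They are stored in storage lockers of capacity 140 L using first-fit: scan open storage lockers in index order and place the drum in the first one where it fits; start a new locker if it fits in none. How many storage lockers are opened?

  80 → locker 1 (new)  [load 80/140]
  100 → locker 2 (new)  [load 100/140]
  20 → locker 1  [load 100/140]
  80 → locker 3 (new)  [load 80/140]
  20 → locker 1  [load 120/140]
  10 → locker 1  [load 130/140]
  10 → locker 1  [load 140/140]
  80 → locker 4 (new)  [load 80/140]
4 storage lockers opened.

4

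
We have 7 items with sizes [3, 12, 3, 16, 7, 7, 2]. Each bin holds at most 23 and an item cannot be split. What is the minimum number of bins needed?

3

Total = 16 + 12 + 7 + 7 + 3 + 3 + 2 = 50.
Lower bound: ⌈50/23⌉ = 3 bins.
A packing using 3 bins:
  bin 1: 16 + 7 = 23
  bin 2: 12 + 7 + 3 = 22
  bin 3: 3 + 2 = 5
This matches the lower bound, so 3 is optimal.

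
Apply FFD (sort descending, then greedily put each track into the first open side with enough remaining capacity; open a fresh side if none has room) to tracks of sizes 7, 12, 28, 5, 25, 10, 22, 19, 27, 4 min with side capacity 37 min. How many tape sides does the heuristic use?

Sorted descending: 28, 27, 25, 22, 19, 12, 10, 7, 5, 4.
  28 → side 1 (new)  [load 28/37]
  27 → side 2 (new)  [load 27/37]
  25 → side 3 (new)  [load 25/37]
  22 → side 4 (new)  [load 22/37]
  19 → side 5 (new)  [load 19/37]
  12 → side 3  [load 37/37]
  10 → side 2  [load 37/37]
  7 → side 1  [load 35/37]
  5 → side 4  [load 27/37]
  4 → side 4  [load 31/37]
5 tape sides opened.

5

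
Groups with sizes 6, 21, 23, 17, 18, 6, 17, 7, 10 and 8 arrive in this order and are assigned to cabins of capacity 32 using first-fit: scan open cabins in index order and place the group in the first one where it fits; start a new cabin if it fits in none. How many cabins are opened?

5

  6 → cabin 1 (new)  [load 6/32]
  21 → cabin 1  [load 27/32]
  23 → cabin 2 (new)  [load 23/32]
  17 → cabin 3 (new)  [load 17/32]
  18 → cabin 4 (new)  [load 18/32]
  6 → cabin 2  [load 29/32]
  17 → cabin 5 (new)  [load 17/32]
  7 → cabin 3  [load 24/32]
  10 → cabin 4  [load 28/32]
  8 → cabin 3  [load 32/32]
5 cabins opened.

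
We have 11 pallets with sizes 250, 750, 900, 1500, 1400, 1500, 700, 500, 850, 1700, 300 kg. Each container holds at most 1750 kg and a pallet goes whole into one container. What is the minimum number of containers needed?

7

Total = 1700 + 1500 + 1500 + 1400 + 900 + 850 + 750 + 700 + 500 + 300 + 250 = 10350 kg.
Lower bound: ⌈10350/1750⌉ = 6 containers.
A packing using 7 containers:
  container 1: 1700 = 1700
  container 2: 1500 + 250 = 1750
  container 3: 1500 = 1500
  container 4: 1400 + 300 = 1700
  container 5: 900 + 850 = 1750
  container 6: 750 + 700 = 1450
  container 7: 500 = 500
No arrangement into 6 containers stays within capacity, so 7 is optimal.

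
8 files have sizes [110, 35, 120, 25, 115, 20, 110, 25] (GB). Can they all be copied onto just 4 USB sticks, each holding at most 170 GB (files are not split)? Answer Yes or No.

A valid assignment using 4 USB sticks:
  USB stick 1: 120 + 35 = 155
  USB stick 2: 115 + 25 + 25 = 165
  USB stick 3: 110 + 20 = 130
  USB stick 4: 110 = 110
Every load is within 170 GB, so 4 USB sticks suffice.

Yes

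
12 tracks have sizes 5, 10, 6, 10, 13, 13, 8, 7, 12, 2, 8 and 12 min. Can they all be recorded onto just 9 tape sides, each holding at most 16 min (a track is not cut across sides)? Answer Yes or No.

Yes

A valid assignment using 8 tape sides:
  side 1: 13 + 2 = 15
  side 2: 13 = 13
  side 3: 12 = 12
  side 4: 12 = 12
  side 5: 10 + 6 = 16
  side 6: 10 + 5 = 15
  side 7: 8 + 8 = 16
  side 8: 7 = 7
That uses only 8 ≤ 9, so 9 tape sides are enough.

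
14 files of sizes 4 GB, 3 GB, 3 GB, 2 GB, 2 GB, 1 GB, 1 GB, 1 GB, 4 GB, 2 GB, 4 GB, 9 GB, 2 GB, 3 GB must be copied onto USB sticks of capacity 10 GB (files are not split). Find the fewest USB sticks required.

5

Total = 9 + 4 + 4 + 4 + 3 + 3 + 3 + 2 + 2 + 2 + 2 + 1 + 1 + 1 = 41 GB.
Lower bound: ⌈41/10⌉ = 5 USB sticks.
A packing using 5 USB sticks:
  USB stick 1: 9 + 1 = 10
  USB stick 2: 4 + 4 + 2 = 10
  USB stick 3: 4 + 3 + 3 = 10
  USB stick 4: 3 + 2 + 2 + 2 + 1 = 10
  USB stick 5: 1 = 1
This matches the lower bound, so 5 is optimal.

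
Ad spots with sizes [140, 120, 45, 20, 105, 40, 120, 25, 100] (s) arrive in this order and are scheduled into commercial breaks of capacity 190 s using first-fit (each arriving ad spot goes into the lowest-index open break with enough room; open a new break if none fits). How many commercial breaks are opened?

  140 → break 1 (new)  [load 140/190]
  120 → break 2 (new)  [load 120/190]
  45 → break 1  [load 185/190]
  20 → break 2  [load 140/190]
  105 → break 3 (new)  [load 105/190]
  40 → break 2  [load 180/190]
  120 → break 4 (new)  [load 120/190]
  25 → break 3  [load 130/190]
  100 → break 5 (new)  [load 100/190]
5 commercial breaks opened.

5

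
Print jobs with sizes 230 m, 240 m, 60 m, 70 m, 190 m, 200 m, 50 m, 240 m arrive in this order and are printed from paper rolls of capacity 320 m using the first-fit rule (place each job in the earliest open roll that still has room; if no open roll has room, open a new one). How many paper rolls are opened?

5

  230 → roll 1 (new)  [load 230/320]
  240 → roll 2 (new)  [load 240/320]
  60 → roll 1  [load 290/320]
  70 → roll 2  [load 310/320]
  190 → roll 3 (new)  [load 190/320]
  200 → roll 4 (new)  [load 200/320]
  50 → roll 3  [load 240/320]
  240 → roll 5 (new)  [load 240/320]
5 paper rolls opened.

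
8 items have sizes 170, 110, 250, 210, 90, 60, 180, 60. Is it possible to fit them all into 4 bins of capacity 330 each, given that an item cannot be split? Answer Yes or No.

A valid assignment using 4 bins:
  bin 1: 250 + 60 = 310
  bin 2: 210 + 110 = 320
  bin 3: 180 + 90 + 60 = 330
  bin 4: 170 = 170
Every load is within 330, so 4 bins suffice.

Yes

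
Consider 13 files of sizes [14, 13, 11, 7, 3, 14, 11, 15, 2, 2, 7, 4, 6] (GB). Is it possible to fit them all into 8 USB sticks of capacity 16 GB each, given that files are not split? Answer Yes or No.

Yes

A valid assignment using 8 USB sticks:
  USB stick 1: 15 = 15
  USB stick 2: 14 + 2 = 16
  USB stick 3: 14 + 2 = 16
  USB stick 4: 13 + 3 = 16
  USB stick 5: 11 + 4 = 15
  USB stick 6: 11 = 11
  USB stick 7: 7 + 7 = 14
  USB stick 8: 6 = 6
Every load is within 16 GB, so 8 USB sticks suffice.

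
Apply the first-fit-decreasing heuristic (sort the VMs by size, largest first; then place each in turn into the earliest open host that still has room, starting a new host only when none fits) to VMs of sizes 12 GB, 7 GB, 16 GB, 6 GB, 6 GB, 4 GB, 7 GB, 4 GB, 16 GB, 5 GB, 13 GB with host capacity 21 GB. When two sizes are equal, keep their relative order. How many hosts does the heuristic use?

5

Sorted descending: 16, 16, 13, 12, 7, 7, 6, 6, 5, 4, 4.
  16 → host 1 (new)  [load 16/21]
  16 → host 2 (new)  [load 16/21]
  13 → host 3 (new)  [load 13/21]
  12 → host 4 (new)  [load 12/21]
  7 → host 3  [load 20/21]
  7 → host 4  [load 19/21]
  6 → host 5 (new)  [load 6/21]
  6 → host 5  [load 12/21]
  5 → host 1  [load 21/21]
  4 → host 2  [load 20/21]
  4 → host 5  [load 16/21]
5 hosts opened.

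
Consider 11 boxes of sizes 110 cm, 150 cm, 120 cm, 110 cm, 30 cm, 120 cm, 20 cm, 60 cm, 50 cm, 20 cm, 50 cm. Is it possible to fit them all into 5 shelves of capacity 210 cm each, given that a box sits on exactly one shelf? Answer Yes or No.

A valid assignment using 5 shelves:
  shelf 1: 150 + 60 = 210
  shelf 2: 120 + 50 + 30 = 200
  shelf 3: 120 + 50 + 20 + 20 = 210
  shelf 4: 110 = 110
  shelf 5: 110 = 110
Every load is within 210 cm, so 5 shelves suffice.

Yes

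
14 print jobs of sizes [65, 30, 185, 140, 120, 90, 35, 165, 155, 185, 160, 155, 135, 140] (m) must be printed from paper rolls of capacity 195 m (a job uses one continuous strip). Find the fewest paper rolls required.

11

Total = 185 + 185 + 165 + 160 + 155 + 155 + 140 + 140 + 135 + 120 + 90 + 65 + 35 + 30 = 1760 m.
Lower bound: ⌈1760/195⌉ = 10 paper rolls.
A packing using 11 paper rolls:
  roll 1: 185 = 185
  roll 2: 185 = 185
  roll 3: 165 + 30 = 195
  roll 4: 160 + 35 = 195
  roll 5: 155 = 155
  roll 6: 155 = 155
  roll 7: 140 = 140
  roll 8: 140 = 140
  roll 9: 135 = 135
  roll 10: 120 + 65 = 185
  roll 11: 90 = 90
No arrangement into 10 paper rolls stays within capacity, so 11 is optimal.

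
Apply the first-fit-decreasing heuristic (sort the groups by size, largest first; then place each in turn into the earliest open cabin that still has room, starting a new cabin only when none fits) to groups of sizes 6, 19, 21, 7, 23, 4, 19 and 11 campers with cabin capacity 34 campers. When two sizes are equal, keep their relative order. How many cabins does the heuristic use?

4

Sorted descending: 23, 21, 19, 19, 11, 7, 6, 4.
  23 → cabin 1 (new)  [load 23/34]
  21 → cabin 2 (new)  [load 21/34]
  19 → cabin 3 (new)  [load 19/34]
  19 → cabin 4 (new)  [load 19/34]
  11 → cabin 1  [load 34/34]
  7 → cabin 2  [load 28/34]
  6 → cabin 2  [load 34/34]
  4 → cabin 3  [load 23/34]
4 cabins opened.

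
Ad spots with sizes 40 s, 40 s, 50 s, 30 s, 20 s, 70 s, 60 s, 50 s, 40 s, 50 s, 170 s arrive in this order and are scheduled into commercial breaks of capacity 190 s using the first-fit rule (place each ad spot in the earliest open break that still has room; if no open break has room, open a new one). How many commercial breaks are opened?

4

  40 → break 1 (new)  [load 40/190]
  40 → break 1  [load 80/190]
  50 → break 1  [load 130/190]
  30 → break 1  [load 160/190]
  20 → break 1  [load 180/190]
  70 → break 2 (new)  [load 70/190]
  60 → break 2  [load 130/190]
  50 → break 2  [load 180/190]
  40 → break 3 (new)  [load 40/190]
  50 → break 3  [load 90/190]
  170 → break 4 (new)  [load 170/190]
4 commercial breaks opened.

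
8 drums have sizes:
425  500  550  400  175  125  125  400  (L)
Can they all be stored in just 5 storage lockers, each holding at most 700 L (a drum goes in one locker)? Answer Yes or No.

A valid assignment using 5 storage lockers:
  locker 1: 550 + 125 = 675
  locker 2: 500 + 175 = 675
  locker 3: 425 + 125 = 550
  locker 4: 400 = 400
  locker 5: 400 = 400
Every load is within 700 L, so 5 storage lockers suffice.

Yes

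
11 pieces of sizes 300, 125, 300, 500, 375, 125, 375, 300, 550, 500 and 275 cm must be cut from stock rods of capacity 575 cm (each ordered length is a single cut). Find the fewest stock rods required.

Total = 550 + 500 + 500 + 375 + 375 + 300 + 300 + 300 + 275 + 125 + 125 = 3725 cm.
Lower bound: ⌈3725/575⌉ = 7 stock rods.
Also, 8 pieces each exceed 575/2 cm, and no two of those can share a stock rod, so at least 8 stock rods are needed.
A packing using 8 stock rods:
  stock rod 1: 550 = 550
  stock rod 2: 500 = 500
  stock rod 3: 500 = 500
  stock rod 4: 375 + 125 = 500
  stock rod 5: 375 + 125 = 500
  stock rod 6: 300 + 275 = 575
  stock rod 7: 300 = 300
  stock rod 8: 300 = 300
This matches the lower bound, so 8 is optimal.

8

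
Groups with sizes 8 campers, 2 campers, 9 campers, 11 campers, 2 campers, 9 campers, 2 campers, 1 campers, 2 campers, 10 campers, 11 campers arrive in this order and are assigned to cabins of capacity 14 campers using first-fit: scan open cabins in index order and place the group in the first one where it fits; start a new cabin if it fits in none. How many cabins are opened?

6

  8 → cabin 1 (new)  [load 8/14]
  2 → cabin 1  [load 10/14]
  9 → cabin 2 (new)  [load 9/14]
  11 → cabin 3 (new)  [load 11/14]
  2 → cabin 1  [load 12/14]
  9 → cabin 4 (new)  [load 9/14]
  2 → cabin 1  [load 14/14]
  1 → cabin 2  [load 10/14]
  2 → cabin 2  [load 12/14]
  10 → cabin 5 (new)  [load 10/14]
  11 → cabin 6 (new)  [load 11/14]
6 cabins opened.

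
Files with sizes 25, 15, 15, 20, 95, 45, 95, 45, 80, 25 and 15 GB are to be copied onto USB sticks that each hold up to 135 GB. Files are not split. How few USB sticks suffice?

Total = 95 + 95 + 80 + 45 + 45 + 25 + 25 + 20 + 15 + 15 + 15 = 475 GB.
Lower bound: ⌈475/135⌉ = 4 USB sticks.
A packing using 4 USB sticks:
  USB stick 1: 95 + 25 + 15 = 135
  USB stick 2: 95 + 25 + 15 = 135
  USB stick 3: 80 + 45 = 125
  USB stick 4: 45 + 20 + 15 = 80
This matches the lower bound, so 4 is optimal.

4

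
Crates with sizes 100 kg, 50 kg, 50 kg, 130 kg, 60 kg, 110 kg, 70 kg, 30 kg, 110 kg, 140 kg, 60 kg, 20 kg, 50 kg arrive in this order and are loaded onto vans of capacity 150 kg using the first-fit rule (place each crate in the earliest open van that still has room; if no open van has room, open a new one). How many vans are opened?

8

  100 → van 1 (new)  [load 100/150]
  50 → van 1  [load 150/150]
  50 → van 2 (new)  [load 50/150]
  130 → van 3 (new)  [load 130/150]
  60 → van 2  [load 110/150]
  110 → van 4 (new)  [load 110/150]
  70 → van 5 (new)  [load 70/150]
  30 → van 2  [load 140/150]
  110 → van 6 (new)  [load 110/150]
  140 → van 7 (new)  [load 140/150]
  60 → van 5  [load 130/150]
  20 → van 3  [load 150/150]
  50 → van 8 (new)  [load 50/150]
8 vans opened.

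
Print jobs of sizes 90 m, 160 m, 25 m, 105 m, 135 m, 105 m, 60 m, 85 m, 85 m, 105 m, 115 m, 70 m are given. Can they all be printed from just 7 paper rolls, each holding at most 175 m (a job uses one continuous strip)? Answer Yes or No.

No

Total = 1140 m; ⌈1140/175⌉ = 7.
The bound of 7 does not rule out 7, but exhaustive search shows no assignment into 7 paper rolls of capacity 175 m exists — the minimum is 8.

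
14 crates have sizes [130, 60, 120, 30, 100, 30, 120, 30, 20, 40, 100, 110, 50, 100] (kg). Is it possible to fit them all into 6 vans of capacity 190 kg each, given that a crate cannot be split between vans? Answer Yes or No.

No

Total = 1040 kg; ⌈1040/190⌉ = 6.
7 crates each exceed half the capacity and cannot share a van, forcing at least 7 vans.
At least 7 vans are required, but only 6 are allowed.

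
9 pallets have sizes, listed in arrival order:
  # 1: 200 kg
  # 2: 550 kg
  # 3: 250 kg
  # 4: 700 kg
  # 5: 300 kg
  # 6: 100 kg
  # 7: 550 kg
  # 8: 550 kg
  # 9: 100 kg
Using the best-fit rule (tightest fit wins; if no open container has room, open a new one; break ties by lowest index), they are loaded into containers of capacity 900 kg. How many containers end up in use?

  200 → container 1 (new)  [load 200/900]
  550 → container 1  [load 750/900]
  250 → container 2 (new)  [load 250/900]
  700 → container 3 (new)  [load 700/900]
  300 → container 2  [load 550/900]
  100 → container 1  [load 850/900]
  550 → container 4 (new)  [load 550/900]
  550 → container 5 (new)  [load 550/900]
  100 → container 3  [load 800/900]
5 containers opened.

5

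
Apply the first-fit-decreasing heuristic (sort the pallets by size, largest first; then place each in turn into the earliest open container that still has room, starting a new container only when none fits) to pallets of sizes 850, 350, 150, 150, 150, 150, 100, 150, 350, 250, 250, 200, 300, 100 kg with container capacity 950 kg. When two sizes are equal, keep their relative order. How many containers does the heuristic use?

Sorted descending: 850, 350, 350, 300, 250, 250, 200, 150, 150, 150, 150, 150, 100, 100.
  850 → container 1 (new)  [load 850/950]
  350 → container 2 (new)  [load 350/950]
  350 → container 2  [load 700/950]
  300 → container 3 (new)  [load 300/950]
  250 → container 2  [load 950/950]
  250 → container 3  [load 550/950]
  200 → container 3  [load 750/950]
  150 → container 3  [load 900/950]
  150 → container 4 (new)  [load 150/950]
  150 → container 4  [load 300/950]
  150 → container 4  [load 450/950]
  150 → container 4  [load 600/950]
  100 → container 1  [load 950/950]
  100 → container 4  [load 700/950]
4 containers opened.

4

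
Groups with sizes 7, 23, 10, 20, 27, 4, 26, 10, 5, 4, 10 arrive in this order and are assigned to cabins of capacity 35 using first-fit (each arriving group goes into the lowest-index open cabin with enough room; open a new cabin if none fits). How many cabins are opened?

  7 → cabin 1 (new)  [load 7/35]
  23 → cabin 1  [load 30/35]
  10 → cabin 2 (new)  [load 10/35]
  20 → cabin 2  [load 30/35]
  27 → cabin 3 (new)  [load 27/35]
  4 → cabin 1  [load 34/35]
  26 → cabin 4 (new)  [load 26/35]
  10 → cabin 5 (new)  [load 10/35]
  5 → cabin 2  [load 35/35]
  4 → cabin 3  [load 31/35]
  10 → cabin 5  [load 20/35]
5 cabins opened.

5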